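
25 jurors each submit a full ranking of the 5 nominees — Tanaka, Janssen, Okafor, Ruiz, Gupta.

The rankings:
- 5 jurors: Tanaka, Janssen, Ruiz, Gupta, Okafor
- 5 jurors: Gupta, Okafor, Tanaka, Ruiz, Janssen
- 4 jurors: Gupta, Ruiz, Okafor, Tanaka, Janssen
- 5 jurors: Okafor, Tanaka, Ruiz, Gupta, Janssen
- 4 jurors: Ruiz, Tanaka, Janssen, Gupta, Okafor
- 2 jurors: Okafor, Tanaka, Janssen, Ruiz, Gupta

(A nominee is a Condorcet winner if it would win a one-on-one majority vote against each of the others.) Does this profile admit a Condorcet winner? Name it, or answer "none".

none

Pairwise majorities:
Tanaka vs Janssen: 5+5+4+5+4+2 = 25 for Tanaka, 0 for Janssen — Tanaka by 25–0.
Tanaka vs Okafor: Tanaka preferred on 5+4 = 9 ballots; Okafor wins 16–9.
Tanaka vs Ruiz: Tanaka preferred on 5+5+5+2 = 17 ballots; Tanaka wins 17–8.
Tanaka vs Gupta: Tanaka is ranked higher on 5+5+4+2 = 16 ballots, Gupta on 9. Tanaka wins 16–9.
Janssen vs Okafor: Janssen preferred on 5+4 = 9 ballots; Okafor wins 16–9.
Janssen vs Ruiz: Janssen is ranked higher on 5+2 = 7 ballots, Ruiz on 18. Ruiz wins 18–7.
Janssen vs Gupta: Janssen is ranked higher on 5+4+2 = 11 ballots, Gupta on 14. Gupta wins 14–11.
Okafor vs Ruiz: 5+5+2 = 12 for Okafor, 13 for Ruiz — Ruiz by 13–12.
Okafor vs Gupta: 5+2 = 7 for Okafor, 18 for Gupta — Gupta by 18–7.
Ruiz vs Gupta: 16 to 9, Ruiz.
No nominee is unbeaten: Tanaka loses to Okafor; Janssen loses to Tanaka; Okafor loses to Ruiz; Ruiz loses to Tanaka; Gupta loses to Tanaka. In particular Tanaka → Ruiz → Okafor → Tanaka is a majority cycle — no Condorcet winner exists.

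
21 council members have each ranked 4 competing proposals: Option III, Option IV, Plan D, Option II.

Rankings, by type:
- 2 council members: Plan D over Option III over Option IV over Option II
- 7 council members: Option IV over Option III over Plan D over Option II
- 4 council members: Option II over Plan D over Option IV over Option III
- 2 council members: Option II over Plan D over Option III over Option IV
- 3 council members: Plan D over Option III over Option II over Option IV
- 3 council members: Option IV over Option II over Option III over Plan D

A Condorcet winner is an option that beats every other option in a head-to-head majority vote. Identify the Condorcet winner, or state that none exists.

Pairwise majorities:
Option III vs Option IV: Option III is ranked higher on 2+2+3 = 7 ballots, Option IV on 14. Option IV wins 14–7.
Option III vs Plan D: Plan D, 11–10.
Option III vs Option II: Option III, 12–9.
Option IV–Plan D: Plan D 11–10.
Option IV vs Option II: Option IV wins 12–9.
Plan D–Option II: Plan D 12–9.
Only Plan D has no losses; Plan D is the Condorcet winner.

Plan D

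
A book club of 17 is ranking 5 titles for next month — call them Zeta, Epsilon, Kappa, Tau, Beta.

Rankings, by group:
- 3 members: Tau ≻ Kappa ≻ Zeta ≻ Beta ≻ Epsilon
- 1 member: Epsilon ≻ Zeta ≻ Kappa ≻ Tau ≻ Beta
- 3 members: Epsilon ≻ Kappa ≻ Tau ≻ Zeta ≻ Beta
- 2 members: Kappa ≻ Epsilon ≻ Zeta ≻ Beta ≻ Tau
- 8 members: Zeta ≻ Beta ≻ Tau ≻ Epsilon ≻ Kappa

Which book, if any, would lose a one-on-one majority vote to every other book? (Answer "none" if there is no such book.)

none

Pairwise majorities:
Zeta vs Epsilon: 3+8 = 11 for Zeta, 6 for Epsilon — Zeta by 11–6.
Zeta vs Kappa: Zeta, 9–8.
Zeta vs Tau: Zeta wins 11–6.
Zeta–Beta: Zeta 17–0.
Epsilon vs Kappa: 1+3+8 = 12 for Epsilon, 5 for Kappa — Epsilon by 12–5.
Epsilon–Tau: Tau 11–6.
Epsilon vs Beta: 6 to 11, Beta.
Kappa vs Tau: Tau wins 11–6.
Kappa–Beta: Kappa 9–8.
Tau vs Beta: Beta, 10–7.
No book is winless: Zeta beats Epsilon; Epsilon beats Kappa; Kappa beats Beta; Tau beats Epsilon; Beta beats Epsilon. There is no Condorcet loser.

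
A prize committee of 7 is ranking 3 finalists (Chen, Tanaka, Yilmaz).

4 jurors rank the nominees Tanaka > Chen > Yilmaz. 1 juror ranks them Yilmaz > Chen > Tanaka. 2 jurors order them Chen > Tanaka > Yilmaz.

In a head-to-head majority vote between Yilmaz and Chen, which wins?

Chen

Ballots ranking Yilmaz above Chen: 1.
Ballots ranking Chen above Yilmaz: 7 − 1 = 6.
Chen wins the head-to-head 6–1.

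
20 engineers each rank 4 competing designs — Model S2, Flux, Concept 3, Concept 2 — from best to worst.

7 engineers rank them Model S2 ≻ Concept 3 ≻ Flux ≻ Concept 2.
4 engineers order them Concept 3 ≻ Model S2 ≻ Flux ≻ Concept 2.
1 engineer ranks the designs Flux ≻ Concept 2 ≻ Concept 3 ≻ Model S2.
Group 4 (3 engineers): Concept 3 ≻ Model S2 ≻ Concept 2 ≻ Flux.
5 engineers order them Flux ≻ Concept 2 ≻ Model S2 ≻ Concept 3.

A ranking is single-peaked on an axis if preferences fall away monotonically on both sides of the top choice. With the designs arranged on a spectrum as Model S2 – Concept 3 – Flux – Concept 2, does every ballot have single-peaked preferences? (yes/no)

no

Axis positions: Model S2=1, Concept 3=2, Flux=3, Concept 2=4.
Group 1 (peak Model S2 at position 1): ranking walks positions 1-2-3-4, expanding outward from the peak — single-peaked.
Group 2 (peak Concept 3 at position 2): ranking walks positions 2-1-3-4, expanding outward from the peak — single-peaked.
Group 3 (peak Flux at position 3): ranking walks positions 3-4-2-1, expanding outward from the peak — single-peaked.
Group 4: ranking walks positions 2-1-4-3; Concept 2 is ranked above Flux even though Flux lies between Concept 2 and the peak Concept 3 on the axis — preferences dip and rise again. Not single-peaked.
Group 5: ranking walks positions 3-4-1-2; Model S2 is ranked above Concept 3 even though Concept 3 lies between Model S2 and the peak Flux on the axis — preferences dip and rise again. Not single-peaked.
Group 4 violates single-peakedness, so the profile is not single-peaked on this axis.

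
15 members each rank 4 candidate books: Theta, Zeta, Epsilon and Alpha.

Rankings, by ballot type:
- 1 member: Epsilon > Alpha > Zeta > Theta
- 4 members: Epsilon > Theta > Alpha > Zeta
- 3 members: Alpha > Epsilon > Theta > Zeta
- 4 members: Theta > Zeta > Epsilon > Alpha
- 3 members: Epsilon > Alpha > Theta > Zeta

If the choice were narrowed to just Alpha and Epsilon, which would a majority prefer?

Ballots ranking Alpha above Epsilon: 3.
Ballots ranking Epsilon above Alpha: 15 − 3 = 12.
Epsilon wins the head-to-head 12–3.

Epsilon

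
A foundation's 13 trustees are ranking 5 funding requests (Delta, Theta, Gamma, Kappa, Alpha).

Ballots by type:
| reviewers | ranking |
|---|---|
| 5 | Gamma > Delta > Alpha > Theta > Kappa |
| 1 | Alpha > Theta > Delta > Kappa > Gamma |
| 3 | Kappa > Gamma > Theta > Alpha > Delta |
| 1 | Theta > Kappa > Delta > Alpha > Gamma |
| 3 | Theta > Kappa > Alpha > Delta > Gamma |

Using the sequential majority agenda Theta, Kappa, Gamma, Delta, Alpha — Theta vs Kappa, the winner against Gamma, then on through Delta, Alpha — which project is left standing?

Gamma

Round 1: Theta vs Kappa — 10–3, Theta advances.
Round 2: Theta vs Gamma — 5–8, Gamma advances.
Round 3: Gamma vs Delta — 8–5, Gamma advances.
Round 4: Gamma vs Alpha — 8–5, Gamma advances.
Gamma survives the agenda.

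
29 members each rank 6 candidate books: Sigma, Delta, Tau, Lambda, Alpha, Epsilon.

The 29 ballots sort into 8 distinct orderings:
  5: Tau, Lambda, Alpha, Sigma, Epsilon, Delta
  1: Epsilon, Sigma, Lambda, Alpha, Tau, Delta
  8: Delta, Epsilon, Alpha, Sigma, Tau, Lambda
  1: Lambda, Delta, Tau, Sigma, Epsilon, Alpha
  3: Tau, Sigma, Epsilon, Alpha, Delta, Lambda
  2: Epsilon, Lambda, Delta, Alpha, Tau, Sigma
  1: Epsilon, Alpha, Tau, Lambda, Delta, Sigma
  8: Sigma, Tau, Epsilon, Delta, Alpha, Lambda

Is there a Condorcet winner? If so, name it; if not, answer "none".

Check each pair by majority over 29 ballots:
Sigma vs Delta: 5+1+3+8 = 17 for Sigma, 12 for Delta — Sigma by 17–12.
Sigma–Tau: Sigma 17–12.
Sigma vs Lambda: Sigma preferred on 1+8+3+8 = 20 ballots; Sigma wins 20–9.
Sigma vs Alpha: Alpha, 16–13.
Sigma vs Epsilon: 5+1+3+8 = 17 for Sigma, 12 for Epsilon — Sigma by 17–12.
Delta vs Tau: 8+1+2 = 11 for Delta, 18 for Tau — Tau by 18–11.
Delta vs Lambda: Delta, 19–10.
Delta vs Alpha: Delta, 19–10.
Delta vs Epsilon: 8+1 = 9 for Delta, 20 for Epsilon — Epsilon by 20–9.
Tau vs Lambda: 25 to 4, Tau.
Tau–Alpha: Tau 17–12.
Tau vs Epsilon: Tau preferred on 5+1+3+8 = 17 ballots; Tau wins 17–12.
Lambda–Alpha: Alpha 20–9.
Lambda vs Epsilon: Epsilon, 23–6.
Alpha vs Epsilon: 5 to 24, Epsilon.
No book is unbeaten: Sigma loses to Alpha; Delta loses to Sigma; Tau loses to Sigma; Lambda loses to Sigma; Alpha loses to Delta; Epsilon loses to Sigma. In particular Sigma → Delta → Alpha → Sigma is a majority cycle — no Condorcet winner exists.

none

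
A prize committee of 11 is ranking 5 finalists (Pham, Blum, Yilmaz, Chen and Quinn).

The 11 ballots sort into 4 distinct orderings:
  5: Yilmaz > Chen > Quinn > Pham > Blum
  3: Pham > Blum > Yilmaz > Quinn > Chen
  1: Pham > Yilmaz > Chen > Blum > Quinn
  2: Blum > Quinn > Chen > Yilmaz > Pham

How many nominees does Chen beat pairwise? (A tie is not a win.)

3

Chen against each rival (11 jurors):
Chen vs Pham: Chen is ranked higher on 5+2 = 7 ballots, Pham on 4. Chen wins 7–4.
Chen–Blum: Chen 6–5.
Chen vs Yilmaz: Yilmaz wins 9–2.
Chen vs Quinn: Chen is ranked higher on 5+1 = 6 ballots, Quinn on 5. Chen wins 6–5.
Chen beats Pham, Blum, Quinn; loses to Yilmaz — 3 pairwise wins.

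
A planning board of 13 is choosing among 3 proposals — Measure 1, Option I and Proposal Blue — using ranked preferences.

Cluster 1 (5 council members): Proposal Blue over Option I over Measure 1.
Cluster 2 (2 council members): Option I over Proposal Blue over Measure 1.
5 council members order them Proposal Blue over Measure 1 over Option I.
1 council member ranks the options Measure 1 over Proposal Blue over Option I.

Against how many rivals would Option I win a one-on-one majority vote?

Option I against each rival (13 council members):
Option I vs Measure 1: Option I is ranked higher on 5+2 = 7 ballots, Measure 1 on 6. Option I wins 7–6.
Option I vs Proposal Blue: 2 to 11, Proposal Blue.
Option I beats Measure 1; loses to Proposal Blue — 1 pairwise win.

1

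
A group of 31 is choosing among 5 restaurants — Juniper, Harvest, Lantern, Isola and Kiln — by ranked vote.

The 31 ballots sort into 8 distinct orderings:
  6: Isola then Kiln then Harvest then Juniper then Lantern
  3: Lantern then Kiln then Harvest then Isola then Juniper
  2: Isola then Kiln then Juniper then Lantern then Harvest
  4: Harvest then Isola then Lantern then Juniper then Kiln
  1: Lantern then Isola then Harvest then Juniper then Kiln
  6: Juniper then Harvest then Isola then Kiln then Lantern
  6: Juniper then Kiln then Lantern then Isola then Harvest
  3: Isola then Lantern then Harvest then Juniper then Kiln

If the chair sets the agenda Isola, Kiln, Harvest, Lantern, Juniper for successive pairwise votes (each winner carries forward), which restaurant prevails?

Isola

Round 1: Isola vs Kiln — 22–9, Isola advances.
Round 2: Isola vs Harvest — 18–13, Isola advances.
Round 3: Isola vs Lantern — 21–10, Isola advances.
Round 4: Isola vs Juniper — 19–12, Isola advances.
The agenda winner is Isola.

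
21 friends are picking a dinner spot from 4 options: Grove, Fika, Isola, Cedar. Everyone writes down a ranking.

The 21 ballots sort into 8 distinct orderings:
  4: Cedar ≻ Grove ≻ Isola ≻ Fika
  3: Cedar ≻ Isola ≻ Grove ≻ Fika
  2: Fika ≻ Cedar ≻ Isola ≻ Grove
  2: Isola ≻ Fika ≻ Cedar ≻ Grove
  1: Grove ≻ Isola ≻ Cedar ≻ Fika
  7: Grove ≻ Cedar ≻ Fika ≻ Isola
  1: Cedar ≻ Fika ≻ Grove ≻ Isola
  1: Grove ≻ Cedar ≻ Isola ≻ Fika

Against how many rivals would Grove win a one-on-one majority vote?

Grove against each rival (21 friends):
Grove vs Fika: Grove wins 16–5.
Grove vs Isola: Grove, 14–7.
Grove vs Cedar: Cedar, 12–9.
Grove beats Fika, Isola; loses to Cedar — 2 pairwise wins.

2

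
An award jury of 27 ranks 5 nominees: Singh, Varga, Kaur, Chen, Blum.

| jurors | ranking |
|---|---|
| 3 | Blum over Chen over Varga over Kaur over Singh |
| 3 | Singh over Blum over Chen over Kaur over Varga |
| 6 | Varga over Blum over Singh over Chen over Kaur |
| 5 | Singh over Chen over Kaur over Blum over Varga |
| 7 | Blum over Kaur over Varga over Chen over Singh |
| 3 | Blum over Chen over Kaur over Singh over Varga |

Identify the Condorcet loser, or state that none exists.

none

Head-to-head results (27 jurors):
Singh vs Varga: Singh is ranked higher on 3+5+3 = 11 ballots, Varga on 16. Varga wins 16–11.
Singh–Kaur: Singh 14–13.
Singh vs Chen: Singh wins 14–13.
Singh–Blum: Blum 19–8.
Varga vs Kaur: Kaur, 18–9.
Varga vs Chen: 6+7 = 13 for Varga, 14 for Chen — Chen by 14–13.
Varga vs Blum: 6 to 21, Blum.
Kaur vs Chen: Chen, 20–7.
Kaur vs Blum: Blum wins 22–5.
Chen vs Blum: Blum, 22–5.
Every nominee wins at least one matchup (Singh beats Kaur; Varga beats Singh; Kaur beats Varga; Chen beats Varga; Blum beats Singh), so there is no Condorcet loser.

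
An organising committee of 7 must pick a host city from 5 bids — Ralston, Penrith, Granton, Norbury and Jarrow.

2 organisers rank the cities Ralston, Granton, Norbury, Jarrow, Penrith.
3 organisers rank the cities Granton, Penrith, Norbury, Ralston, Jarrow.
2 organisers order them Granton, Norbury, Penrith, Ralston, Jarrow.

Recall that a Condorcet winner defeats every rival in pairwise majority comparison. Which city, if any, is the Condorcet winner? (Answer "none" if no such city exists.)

Granton

Pairwise majorities:
Ralston–Penrith: Penrith 5–2.
Ralston vs Granton: Granton, 5–2.
Ralston vs Norbury: 2 to 5, Norbury.
Ralston vs Jarrow: Ralston wins 7–0.
Penrith vs Granton: Granton wins 7–0.
Penrith vs Norbury: Norbury, 4–3.
Penrith–Jarrow: Penrith 5–2.
Granton–Norbury: Granton 7–0.
Granton vs Jarrow: Granton, 7–0.
Norbury vs Jarrow: Norbury preferred on 2+3+2 = 7 ballots; Norbury wins 7–0.
Only Granton has no losses; Granton is the Condorcet winner.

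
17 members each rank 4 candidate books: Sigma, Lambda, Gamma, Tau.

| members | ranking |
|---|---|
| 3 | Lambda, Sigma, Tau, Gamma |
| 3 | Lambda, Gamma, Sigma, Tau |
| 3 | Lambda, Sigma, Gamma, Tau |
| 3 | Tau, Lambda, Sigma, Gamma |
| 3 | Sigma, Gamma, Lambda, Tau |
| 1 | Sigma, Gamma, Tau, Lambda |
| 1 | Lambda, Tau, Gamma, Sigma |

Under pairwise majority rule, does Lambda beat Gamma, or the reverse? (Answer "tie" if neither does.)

Ballots ranking Lambda above Gamma: 3 + 3 + 3 + 3 + 1 = 13.
Ballots ranking Gamma above Lambda: 17 − 13 = 4.
Lambda wins the head-to-head 13–4.

Lambda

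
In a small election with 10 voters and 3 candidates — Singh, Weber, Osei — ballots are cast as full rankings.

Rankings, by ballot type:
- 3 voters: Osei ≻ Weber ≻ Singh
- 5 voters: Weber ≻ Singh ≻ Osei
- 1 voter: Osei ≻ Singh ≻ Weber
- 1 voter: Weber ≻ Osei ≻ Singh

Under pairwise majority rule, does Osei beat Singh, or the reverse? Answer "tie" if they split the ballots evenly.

tie

Ballots ranking Osei above Singh: 3 + 1 + 1 = 5.
Ballots ranking Singh above Osei: 10 − 5 = 5.
5–5: the pair ties.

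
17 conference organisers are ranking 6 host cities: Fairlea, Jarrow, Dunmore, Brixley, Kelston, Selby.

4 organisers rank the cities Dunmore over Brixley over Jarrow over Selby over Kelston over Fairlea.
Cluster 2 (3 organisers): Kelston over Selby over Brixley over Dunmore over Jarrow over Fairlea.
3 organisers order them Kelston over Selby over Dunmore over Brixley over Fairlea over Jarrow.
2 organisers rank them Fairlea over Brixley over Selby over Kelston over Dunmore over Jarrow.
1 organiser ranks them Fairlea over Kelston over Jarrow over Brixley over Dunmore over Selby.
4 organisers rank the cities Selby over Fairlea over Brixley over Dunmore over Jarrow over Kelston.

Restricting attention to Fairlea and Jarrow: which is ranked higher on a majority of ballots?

Fairlea

Ballots ranking Fairlea above Jarrow: 3 + 2 + 1 + 4 = 10.
Ballots ranking Jarrow above Fairlea: 17 − 10 = 7.
Fairlea wins the head-to-head 10–7.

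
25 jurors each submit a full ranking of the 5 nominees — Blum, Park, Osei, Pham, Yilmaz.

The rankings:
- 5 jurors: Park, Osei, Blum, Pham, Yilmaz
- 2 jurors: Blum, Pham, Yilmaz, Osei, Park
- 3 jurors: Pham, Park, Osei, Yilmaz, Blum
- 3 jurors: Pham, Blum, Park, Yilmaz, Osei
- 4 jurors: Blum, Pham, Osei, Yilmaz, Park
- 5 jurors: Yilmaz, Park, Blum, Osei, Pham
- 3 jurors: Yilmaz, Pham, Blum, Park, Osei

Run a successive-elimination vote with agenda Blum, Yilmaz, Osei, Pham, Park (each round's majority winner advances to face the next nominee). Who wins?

Park

Round 1: Blum vs Yilmaz — 14–11, Blum advances.
Round 2: Blum vs Osei — 17–8, Blum advances.
Round 3: Blum vs Pham — 16–9, Blum advances.
Round 4: Blum vs Park — 12–13, Park advances.
Park survives the agenda.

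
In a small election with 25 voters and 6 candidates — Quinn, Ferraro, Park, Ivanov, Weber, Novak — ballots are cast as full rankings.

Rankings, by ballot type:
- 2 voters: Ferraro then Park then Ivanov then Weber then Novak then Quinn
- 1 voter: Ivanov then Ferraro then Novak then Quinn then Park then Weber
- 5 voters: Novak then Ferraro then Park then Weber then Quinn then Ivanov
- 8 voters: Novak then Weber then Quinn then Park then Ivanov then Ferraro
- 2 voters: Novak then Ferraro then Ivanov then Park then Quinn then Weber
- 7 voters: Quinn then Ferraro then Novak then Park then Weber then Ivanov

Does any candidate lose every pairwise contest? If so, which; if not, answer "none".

Ivanov

Head-to-head results (25 voters):
Quinn vs Ferraro: Quinn preferred on 8+7 = 15 ballots; Quinn wins 15–10.
Quinn vs Park: 1+8+7 = 16 for Quinn, 9 for Park — Quinn by 16–9.
Quinn vs Ivanov: Quinn wins 20–5.
Quinn–Weber: Weber 15–10.
Quinn vs Novak: Novak wins 18–7.
Ferraro vs Park: Ferraro wins 17–8.
Ferraro vs Ivanov: Ferraro wins 16–9.
Ferraro vs Weber: 2+1+5+2+7 = 17 for Ferraro, 8 for Weber — Ferraro by 17–8.
Ferraro vs Novak: 2+1+7 = 10 for Ferraro, 15 for Novak — Novak by 15–10.
Park vs Ivanov: Park preferred on 2+5+8+7 = 22 ballots; Park wins 22–3.
Park vs Weber: Park, 17–8.
Park vs Novak: Novak wins 23–2.
Ivanov vs Weber: Ivanov is ranked higher on 2+1+2 = 5 ballots, Weber on 20. Weber wins 20–5.
Ivanov vs Novak: Ivanov is ranked higher on 2+1 = 3 ballots, Novak on 22. Novak wins 22–3.
Weber vs Novak: Novak wins 23–2.
Ivanov is beaten in every head-to-head and is the Condorcet loser.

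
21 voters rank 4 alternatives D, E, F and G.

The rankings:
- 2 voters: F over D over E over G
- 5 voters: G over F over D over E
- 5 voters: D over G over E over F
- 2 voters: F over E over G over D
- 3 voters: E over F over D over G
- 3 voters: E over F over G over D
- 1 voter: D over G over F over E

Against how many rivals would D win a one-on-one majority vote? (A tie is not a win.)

D against each rival (21 voters):
D vs E: D wins 13–8.
D vs F: 6 to 15, F.
D vs G: D, 11–10.
D beats E, G; loses to F — 2 pairwise wins.

2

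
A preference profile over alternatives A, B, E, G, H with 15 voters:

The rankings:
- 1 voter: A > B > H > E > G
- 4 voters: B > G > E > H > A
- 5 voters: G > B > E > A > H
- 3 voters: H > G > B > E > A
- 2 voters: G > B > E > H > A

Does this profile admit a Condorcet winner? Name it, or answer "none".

Pairwise majorities:
A vs B: B wins 14–1.
A vs E: E, 14–1.
A–G: G 14–1.
A vs H: H, 9–6.
B vs E: B, 15–0.
B–G: G 10–5.
B vs H: B wins 12–3.
E vs G: G, 14–1.
E vs H: E, 11–4.
G–H: G 11–4.
Only G has no losses; G is the Condorcet winner.

G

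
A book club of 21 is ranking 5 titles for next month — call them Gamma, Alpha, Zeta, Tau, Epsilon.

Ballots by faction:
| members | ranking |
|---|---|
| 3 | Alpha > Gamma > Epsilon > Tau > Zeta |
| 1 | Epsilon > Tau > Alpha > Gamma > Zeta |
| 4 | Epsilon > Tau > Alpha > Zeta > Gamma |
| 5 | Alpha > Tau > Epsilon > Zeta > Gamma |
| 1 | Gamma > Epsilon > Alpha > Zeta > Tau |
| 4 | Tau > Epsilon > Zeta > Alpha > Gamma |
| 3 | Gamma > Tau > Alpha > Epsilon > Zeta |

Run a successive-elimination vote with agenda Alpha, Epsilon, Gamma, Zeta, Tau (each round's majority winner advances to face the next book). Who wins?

Round 1: Alpha vs Epsilon — 11–10, Alpha advances.
Round 2: Alpha vs Gamma — 17–4, Alpha advances.
Round 3: Alpha vs Zeta — 17–4, Alpha advances.
Round 4: Alpha vs Tau — 9–12, Tau advances.
Tau survives the agenda.

Tau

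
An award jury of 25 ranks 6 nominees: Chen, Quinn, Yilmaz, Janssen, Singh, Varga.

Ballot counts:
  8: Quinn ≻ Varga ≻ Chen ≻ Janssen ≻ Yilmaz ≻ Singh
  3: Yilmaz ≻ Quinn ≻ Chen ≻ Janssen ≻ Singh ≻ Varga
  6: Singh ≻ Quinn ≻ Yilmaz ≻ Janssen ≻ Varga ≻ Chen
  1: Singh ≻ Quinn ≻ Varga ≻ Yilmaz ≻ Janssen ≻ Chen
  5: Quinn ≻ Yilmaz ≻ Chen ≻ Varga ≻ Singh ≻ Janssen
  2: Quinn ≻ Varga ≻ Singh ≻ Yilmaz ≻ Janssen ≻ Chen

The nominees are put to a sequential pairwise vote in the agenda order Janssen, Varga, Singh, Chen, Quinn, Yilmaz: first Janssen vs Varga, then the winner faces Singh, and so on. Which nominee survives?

Quinn

Round 1: Janssen vs Varga — 9–16, Varga advances.
Round 2: Varga vs Singh — 15–10, Varga advances.
Round 3: Varga vs Chen — 17–8, Varga advances.
Round 4: Varga vs Quinn — 0–25, Quinn advances.
Round 5: Quinn vs Yilmaz — 22–3, Quinn advances.
Quinn survives the agenda.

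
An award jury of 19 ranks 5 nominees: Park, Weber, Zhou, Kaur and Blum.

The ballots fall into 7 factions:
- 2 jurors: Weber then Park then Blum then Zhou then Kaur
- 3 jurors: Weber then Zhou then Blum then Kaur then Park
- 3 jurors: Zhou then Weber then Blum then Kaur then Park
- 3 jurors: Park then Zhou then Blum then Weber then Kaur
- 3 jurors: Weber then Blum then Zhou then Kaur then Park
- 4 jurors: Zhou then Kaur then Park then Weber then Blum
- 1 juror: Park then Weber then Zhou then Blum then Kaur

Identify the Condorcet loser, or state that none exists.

none

Pairwise majorities:
Park vs Weber: 3+4+1 = 8 for Park, 11 for Weber — Weber by 11–8.
Park vs Zhou: 2+3+1 = 6 for Park, 13 for Zhou — Zhou by 13–6.
Park vs Kaur: Park is ranked higher on 2+3+1 = 6 ballots, Kaur on 13. Kaur wins 13–6.
Park–Blum: Park 10–9.
Weber–Zhou: Zhou 10–9.
Weber vs Kaur: Weber, 15–4.
Weber vs Blum: 2+3+3+3+4+1 = 16 for Weber, 3 for Blum — Weber by 16–3.
Zhou vs Kaur: Zhou is ranked higher on 19 ballots, Kaur on 0. Zhou wins 19–0.
Zhou vs Blum: 3+3+3+4+1 = 14 for Zhou, 5 for Blum — Zhou by 14–5.
Kaur vs Blum: Blum, 15–4.
Every nominee wins at least one matchup (Park beats Blum; Weber beats Park; Zhou beats Park; Kaur beats Park; Blum beats Kaur), so there is no Condorcet loser.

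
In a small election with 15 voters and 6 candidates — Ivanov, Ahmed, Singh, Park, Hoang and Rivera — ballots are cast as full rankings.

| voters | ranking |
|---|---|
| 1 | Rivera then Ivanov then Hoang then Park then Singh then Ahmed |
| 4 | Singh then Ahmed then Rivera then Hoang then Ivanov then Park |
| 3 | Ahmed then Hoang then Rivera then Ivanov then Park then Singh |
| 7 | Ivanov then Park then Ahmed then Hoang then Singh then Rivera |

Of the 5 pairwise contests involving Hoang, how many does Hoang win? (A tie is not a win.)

3

Hoang against each rival (15 voters):
Hoang vs Ivanov: Ivanov wins 8–7.
Hoang vs Ahmed: Hoang is ranked higher on 1 ballot, Ahmed on 14. Ahmed wins 14–1.
Hoang vs Singh: 1+3+7 = 11 for Hoang, 4 for Singh — Hoang by 11–4.
Hoang vs Park: Hoang wins 8–7.
Hoang vs Rivera: Hoang, 10–5.
Hoang beats Singh, Park, Rivera; loses to Ivanov, Ahmed — 3 pairwise wins.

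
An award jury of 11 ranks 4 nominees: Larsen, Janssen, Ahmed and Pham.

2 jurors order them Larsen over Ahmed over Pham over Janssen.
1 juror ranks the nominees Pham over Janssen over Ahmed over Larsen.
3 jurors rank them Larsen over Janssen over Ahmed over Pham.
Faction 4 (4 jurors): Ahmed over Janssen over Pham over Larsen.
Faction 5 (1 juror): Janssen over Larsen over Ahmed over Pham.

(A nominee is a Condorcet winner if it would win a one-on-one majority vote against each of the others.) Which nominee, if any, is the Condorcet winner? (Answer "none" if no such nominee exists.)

Head-to-head results (11 jurors):
Larsen vs Janssen: Larsen preferred on 2+3 = 5 ballots; Janssen wins 6–5.
Larsen–Ahmed: Larsen 6–5.
Larsen vs Pham: Larsen wins 6–5.
Janssen vs Ahmed: 1+3+1 = 5 for Janssen, 6 for Ahmed — Ahmed by 6–5.
Janssen vs Pham: Janssen wins 8–3.
Ahmed vs Pham: 2+3+4+1 = 10 for Ahmed, 1 for Pham — Ahmed by 10–1.
Every nominee loses at least once (Larsen loses to Janssen; Janssen loses to Ahmed; Ahmed loses to Larsen; Pham loses to Larsen). The majority relation contains the cycle Larsen > Ahmed > Janssen > Larsen, so there is no Condorcet winner.

none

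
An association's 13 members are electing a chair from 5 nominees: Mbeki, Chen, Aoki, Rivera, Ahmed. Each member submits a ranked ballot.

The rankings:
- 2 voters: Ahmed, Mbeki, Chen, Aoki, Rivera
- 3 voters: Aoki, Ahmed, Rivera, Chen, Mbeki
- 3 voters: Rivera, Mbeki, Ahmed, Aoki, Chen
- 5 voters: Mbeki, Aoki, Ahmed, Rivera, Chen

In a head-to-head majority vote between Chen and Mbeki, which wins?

Ballots ranking Chen above Mbeki: 3.
Ballots ranking Mbeki above Chen: 13 − 3 = 10.
Mbeki wins the head-to-head 10–3.

Mbeki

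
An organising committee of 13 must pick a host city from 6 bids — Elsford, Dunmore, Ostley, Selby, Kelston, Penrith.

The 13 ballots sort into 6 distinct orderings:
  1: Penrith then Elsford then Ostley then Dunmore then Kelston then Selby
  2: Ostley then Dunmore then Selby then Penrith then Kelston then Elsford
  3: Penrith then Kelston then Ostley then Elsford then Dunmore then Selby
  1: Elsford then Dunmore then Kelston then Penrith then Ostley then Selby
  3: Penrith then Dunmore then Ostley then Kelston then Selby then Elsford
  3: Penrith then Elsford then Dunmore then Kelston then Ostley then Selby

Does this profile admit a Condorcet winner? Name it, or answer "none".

Head-to-head results (13 organisers):
Elsford vs Dunmore: 8 to 5, Elsford.
Elsford vs Ostley: Ostley, 8–5.
Elsford vs Selby: 8 to 5, Elsford.
Elsford vs Kelston: 5 to 8, Kelston.
Elsford vs Penrith: Penrith, 12–1.
Dunmore vs Ostley: Dunmore wins 7–6.
Dunmore vs Selby: Dunmore is ranked higher on 1+2+3+1+3+3 = 13 ballots, Selby on 0. Dunmore wins 13–0.
Dunmore vs Kelston: 1+2+1+3+3 = 10 for Dunmore, 3 for Kelston — Dunmore by 10–3.
Dunmore vs Penrith: Penrith, 10–3.
Ostley–Selby: Ostley 13–0.
Ostley–Kelston: Kelston 7–6.
Ostley vs Penrith: Ostley is ranked higher on 2 ballots, Penrith on 11. Penrith wins 11–2.
Selby vs Kelston: Kelston, 11–2.
Selby vs Penrith: Selby is ranked higher on 2 ballots, Penrith on 11. Penrith wins 11–2.
Kelston vs Penrith: Penrith, 12–1.
Only Penrith has no losses; Penrith is the Condorcet winner.

Penrith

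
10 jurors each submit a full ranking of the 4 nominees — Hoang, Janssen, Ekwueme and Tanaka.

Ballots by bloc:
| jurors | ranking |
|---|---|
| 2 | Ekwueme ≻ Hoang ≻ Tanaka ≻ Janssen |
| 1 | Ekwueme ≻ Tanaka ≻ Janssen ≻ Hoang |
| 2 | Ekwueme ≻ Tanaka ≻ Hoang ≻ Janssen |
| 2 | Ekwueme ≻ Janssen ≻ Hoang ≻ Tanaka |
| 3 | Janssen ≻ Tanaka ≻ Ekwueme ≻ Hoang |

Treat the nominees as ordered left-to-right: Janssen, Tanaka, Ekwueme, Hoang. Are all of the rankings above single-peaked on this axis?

Axis positions: Janssen=1, Tanaka=2, Ekwueme=3, Hoang=4.
Bloc 1 (peak Ekwueme at position 3): ranking walks positions 3-4-2-1, expanding outward from the peak — single-peaked.
Bloc 2 (peak Ekwueme at position 3): ranking walks positions 3-2-1-4, expanding outward from the peak — single-peaked.
Bloc 3 (peak Ekwueme at position 3): ranking walks positions 3-2-4-1, expanding outward from the peak — single-peaked.
Bloc 4: ranking walks positions 3-1-4-2; Janssen is ranked above Tanaka even though Tanaka lies between Janssen and the peak Ekwueme on the axis — preferences dip and rise again. Not single-peaked.
Bloc 5 (peak Janssen at position 1): ranking walks positions 1-2-3-4, expanding outward from the peak — single-peaked.
Bloc 4 violates single-peakedness, so the profile is not single-peaked on this axis.

no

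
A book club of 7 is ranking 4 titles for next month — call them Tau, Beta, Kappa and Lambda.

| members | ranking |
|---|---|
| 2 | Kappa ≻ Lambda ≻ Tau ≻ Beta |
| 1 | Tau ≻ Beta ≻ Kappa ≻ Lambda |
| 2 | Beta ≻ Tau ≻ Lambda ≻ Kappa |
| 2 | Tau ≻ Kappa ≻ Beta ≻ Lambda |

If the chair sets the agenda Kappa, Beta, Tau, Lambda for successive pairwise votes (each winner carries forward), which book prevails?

Round 1: Kappa vs Beta — 4–3, Kappa advances.
Round 2: Kappa vs Tau — 2–5, Tau advances.
Round 3: Tau vs Lambda — 5–2, Tau advances.
The agenda winner is Tau.

Tau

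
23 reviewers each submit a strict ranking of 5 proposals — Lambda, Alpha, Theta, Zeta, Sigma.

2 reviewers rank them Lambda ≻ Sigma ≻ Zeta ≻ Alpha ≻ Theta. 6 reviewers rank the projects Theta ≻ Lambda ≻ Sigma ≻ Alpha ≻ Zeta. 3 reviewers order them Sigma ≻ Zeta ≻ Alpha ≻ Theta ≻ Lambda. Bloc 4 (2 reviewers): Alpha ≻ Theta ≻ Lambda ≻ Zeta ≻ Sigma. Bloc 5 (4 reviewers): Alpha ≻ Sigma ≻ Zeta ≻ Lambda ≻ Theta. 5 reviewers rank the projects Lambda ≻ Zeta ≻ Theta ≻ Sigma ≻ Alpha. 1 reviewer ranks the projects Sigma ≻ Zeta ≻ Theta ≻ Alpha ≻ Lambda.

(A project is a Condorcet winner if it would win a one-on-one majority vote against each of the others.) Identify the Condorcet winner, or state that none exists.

none

Pairwise majorities:
Lambda vs Alpha: Lambda preferred on 2+6+5 = 13 ballots; Lambda wins 13–10.
Lambda vs Theta: Theta wins 12–11.
Lambda–Zeta: Lambda 15–8.
Lambda vs Sigma: Lambda is ranked higher on 2+6+2+5 = 15 ballots, Sigma on 8. Lambda wins 15–8.
Alpha vs Theta: Theta, 12–11.
Alpha vs Zeta: Alpha preferred on 6+2+4 = 12 ballots; Alpha wins 12–11.
Alpha–Sigma: Sigma 17–6.
Theta vs Zeta: 6+2 = 8 for Theta, 15 for Zeta — Zeta by 15–8.
Theta vs Sigma: Theta is ranked higher on 6+2+5 = 13 ballots, Sigma on 10. Theta wins 13–10.
Zeta vs Sigma: 2+5 = 7 for Zeta, 16 for Sigma — Sigma by 16–7.
Every project loses at least once (Lambda loses to Theta; Alpha loses to Lambda; Theta loses to Zeta; Zeta loses to Lambda; Sigma loses to Lambda). The majority relation contains the cycle Lambda > Zeta > Theta > Lambda, so there is no Condorcet winner.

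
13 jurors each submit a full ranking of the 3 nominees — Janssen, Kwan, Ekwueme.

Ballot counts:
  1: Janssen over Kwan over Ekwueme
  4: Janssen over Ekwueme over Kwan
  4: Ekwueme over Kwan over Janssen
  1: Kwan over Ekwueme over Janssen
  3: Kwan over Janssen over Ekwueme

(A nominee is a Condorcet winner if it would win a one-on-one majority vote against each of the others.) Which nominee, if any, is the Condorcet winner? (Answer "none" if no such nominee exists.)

Pairwise majorities:
Janssen vs Kwan: Kwan wins 8–5.
Janssen vs Ekwueme: Janssen wins 8–5.
Kwan vs Ekwueme: Ekwueme, 8–5.
No nominee is unbeaten: Janssen loses to Kwan; Kwan loses to Ekwueme; Ekwueme loses to Janssen. In particular Janssen beats Ekwueme beats Kwan beats Janssen is a majority cycle — no Condorcet winner exists.

none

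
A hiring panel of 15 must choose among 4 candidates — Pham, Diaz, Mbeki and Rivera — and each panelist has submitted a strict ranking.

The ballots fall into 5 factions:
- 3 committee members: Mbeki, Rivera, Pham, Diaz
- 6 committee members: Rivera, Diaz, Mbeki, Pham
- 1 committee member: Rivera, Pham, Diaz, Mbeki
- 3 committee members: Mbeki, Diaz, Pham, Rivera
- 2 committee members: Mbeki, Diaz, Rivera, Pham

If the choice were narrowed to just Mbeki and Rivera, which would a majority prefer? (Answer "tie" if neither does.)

Mbeki

Ballots ranking Mbeki above Rivera: 3 + 3 + 2 = 8.
Ballots ranking Rivera above Mbeki: 15 − 8 = 7.
Mbeki wins the head-to-head 8–7.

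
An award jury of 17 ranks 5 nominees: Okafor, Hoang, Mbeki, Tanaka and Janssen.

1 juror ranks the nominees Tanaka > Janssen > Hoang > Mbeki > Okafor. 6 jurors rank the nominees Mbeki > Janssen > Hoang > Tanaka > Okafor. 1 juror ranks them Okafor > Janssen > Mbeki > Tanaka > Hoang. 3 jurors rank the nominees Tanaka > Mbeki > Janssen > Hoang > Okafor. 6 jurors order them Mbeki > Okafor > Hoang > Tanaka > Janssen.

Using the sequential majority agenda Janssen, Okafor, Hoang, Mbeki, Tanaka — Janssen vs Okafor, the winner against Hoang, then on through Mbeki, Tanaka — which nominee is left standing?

Mbeki

Round 1: Janssen vs Okafor — 10–7, Janssen advances.
Round 2: Janssen vs Hoang — 11–6, Janssen advances.
Round 3: Janssen vs Mbeki — 2–15, Mbeki advances.
Round 4: Mbeki vs Tanaka — 13–4, Mbeki advances.
Mbeki survives the agenda.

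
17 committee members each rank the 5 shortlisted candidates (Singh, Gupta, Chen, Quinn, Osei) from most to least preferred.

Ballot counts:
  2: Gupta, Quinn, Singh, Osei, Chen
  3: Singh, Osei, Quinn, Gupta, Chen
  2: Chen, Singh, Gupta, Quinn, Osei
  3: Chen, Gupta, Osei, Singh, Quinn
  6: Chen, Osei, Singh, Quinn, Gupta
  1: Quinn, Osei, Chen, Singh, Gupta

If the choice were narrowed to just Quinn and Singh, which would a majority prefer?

Ballots ranking Quinn above Singh: 2 + 1 = 3.
Ballots ranking Singh above Quinn: 17 − 3 = 14.
Singh wins the head-to-head 14–3.

Singh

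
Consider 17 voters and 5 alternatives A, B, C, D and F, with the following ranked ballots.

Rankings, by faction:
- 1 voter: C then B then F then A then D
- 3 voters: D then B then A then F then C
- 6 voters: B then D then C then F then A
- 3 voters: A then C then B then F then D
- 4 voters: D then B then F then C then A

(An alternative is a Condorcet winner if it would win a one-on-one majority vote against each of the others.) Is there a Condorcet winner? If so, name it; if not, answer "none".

B

Head-to-head results (17 voters):
A vs B: B wins 14–3.
A vs C: C, 11–6.
A–D: D 13–4.
A–F: F 11–6.
B vs C: B wins 13–4.
B vs D: B wins 10–7.
B vs F: B wins 17–0.
C vs D: D wins 13–4.
C vs F: C, 10–7.
D vs F: D, 13–4.
Only B has no losses; B is the Condorcet winner.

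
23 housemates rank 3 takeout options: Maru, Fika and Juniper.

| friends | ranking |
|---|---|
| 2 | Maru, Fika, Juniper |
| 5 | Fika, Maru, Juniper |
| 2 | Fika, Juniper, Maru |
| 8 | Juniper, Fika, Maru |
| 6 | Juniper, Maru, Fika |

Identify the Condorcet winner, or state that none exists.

Juniper

Head-to-head results (23 friends):
Maru vs Fika: Fika, 15–8.
Maru–Juniper: Juniper 16–7.
Fika vs Juniper: Juniper wins 14–9.
Juniper beats each of Maru, Fika — Juniper is the Condorcet winner.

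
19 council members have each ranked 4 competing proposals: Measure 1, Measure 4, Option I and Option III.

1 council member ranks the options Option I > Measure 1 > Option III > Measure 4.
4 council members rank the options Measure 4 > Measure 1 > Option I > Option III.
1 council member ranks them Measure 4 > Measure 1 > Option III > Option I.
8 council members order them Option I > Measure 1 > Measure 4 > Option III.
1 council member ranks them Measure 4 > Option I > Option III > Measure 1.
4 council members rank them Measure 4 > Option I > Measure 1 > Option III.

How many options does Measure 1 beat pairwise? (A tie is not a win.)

Measure 1 against each rival (19 council members):
Measure 1 vs Measure 4: Measure 4, 10–9.
Measure 1 vs Option I: Measure 1 preferred on 4+1 = 5 ballots; Option I wins 14–5.
Measure 1 vs Option III: Measure 1 is ranked higher on 1+4+1+8+4 = 18 ballots, Option III on 1. Measure 1 wins 18–1.
Measure 1 beats Option III; loses to Measure 4, Option I — 1 pairwise win.

1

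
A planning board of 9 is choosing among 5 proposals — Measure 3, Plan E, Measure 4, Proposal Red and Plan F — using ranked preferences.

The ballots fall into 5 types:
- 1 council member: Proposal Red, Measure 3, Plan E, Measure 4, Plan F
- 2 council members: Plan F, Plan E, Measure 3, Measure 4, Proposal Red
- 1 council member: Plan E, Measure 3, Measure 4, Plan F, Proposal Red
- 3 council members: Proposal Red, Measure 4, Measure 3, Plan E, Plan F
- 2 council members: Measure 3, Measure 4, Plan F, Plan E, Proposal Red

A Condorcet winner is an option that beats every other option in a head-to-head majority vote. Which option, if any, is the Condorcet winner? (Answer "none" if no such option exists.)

Measure 3

Pairwise majorities:
Measure 3 vs Plan E: 1+3+2 = 6 for Measure 3, 3 for Plan E — Measure 3 by 6–3.
Measure 3 vs Measure 4: 6 to 3, Measure 3.
Measure 3 vs Proposal Red: Measure 3 is ranked higher on 2+1+2 = 5 ballots, Proposal Red on 4. Measure 3 wins 5–4.
Measure 3 vs Plan F: Measure 3 is ranked higher on 1+1+3+2 = 7 ballots, Plan F on 2. Measure 3 wins 7–2.
Plan E vs Measure 4: Plan E is ranked higher on 1+2+1 = 4 ballots, Measure 4 on 5. Measure 4 wins 5–4.
Plan E vs Proposal Red: 2+1+2 = 5 for Plan E, 4 for Proposal Red — Plan E by 5–4.
Plan E vs Plan F: Plan E is ranked higher on 1+1+3 = 5 ballots, Plan F on 4. Plan E wins 5–4.
Measure 4 vs Proposal Red: 5 to 4, Measure 4.
Measure 4 vs Plan F: 1+1+3+2 = 7 for Measure 4, 2 for Plan F — Measure 4 by 7–2.
Proposal Red vs Plan F: Proposal Red preferred on 1+3 = 4 ballots; Plan F wins 5–4.
Measure 3 beats each of Plan E, Measure 4, Proposal Red, Plan F — Measure 3 is the Condorcet winner.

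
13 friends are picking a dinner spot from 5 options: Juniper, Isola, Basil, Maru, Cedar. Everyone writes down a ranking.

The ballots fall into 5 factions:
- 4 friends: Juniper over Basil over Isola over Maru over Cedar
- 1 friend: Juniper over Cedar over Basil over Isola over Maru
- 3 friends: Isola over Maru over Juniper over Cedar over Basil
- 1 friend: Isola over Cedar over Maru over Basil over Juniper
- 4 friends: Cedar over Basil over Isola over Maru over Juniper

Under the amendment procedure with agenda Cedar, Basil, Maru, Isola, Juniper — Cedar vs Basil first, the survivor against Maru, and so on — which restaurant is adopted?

Isola

Round 1: Cedar vs Basil — 9–4, Cedar advances.
Round 2: Cedar vs Maru — 6–7, Maru advances.
Round 3: Maru vs Isola — 0–13, Isola advances.
Round 4: Isola vs Juniper — 8–5, Isola advances.
Isola survives the agenda.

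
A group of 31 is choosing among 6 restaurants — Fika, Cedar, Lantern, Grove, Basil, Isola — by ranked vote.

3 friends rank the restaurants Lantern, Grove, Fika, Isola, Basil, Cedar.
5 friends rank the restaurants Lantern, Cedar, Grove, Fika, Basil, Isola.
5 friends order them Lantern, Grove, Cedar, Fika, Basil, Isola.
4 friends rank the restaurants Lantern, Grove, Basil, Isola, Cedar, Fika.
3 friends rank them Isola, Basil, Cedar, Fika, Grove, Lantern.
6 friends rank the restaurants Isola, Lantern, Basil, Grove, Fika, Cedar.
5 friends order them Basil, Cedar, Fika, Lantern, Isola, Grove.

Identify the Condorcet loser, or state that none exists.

none

Pairwise majorities:
Fika–Cedar: Cedar 22–9.
Fika–Lantern: Lantern 23–8.
Fika vs Grove: Fika is ranked higher on 3+5 = 8 ballots, Grove on 23. Grove wins 23–8.
Fika vs Basil: Fika preferred on 3+5+5 = 13 ballots; Basil wins 18–13.
Fika vs Isola: Fika, 18–13.
Cedar vs Lantern: Cedar is ranked higher on 3+5 = 8 ballots, Lantern on 23. Lantern wins 23–8.
Cedar–Grove: Grove 18–13.
Cedar vs Basil: Cedar preferred on 5+5 = 10 ballots; Basil wins 21–10.
Cedar vs Isola: Isola, 16–15.
Lantern vs Grove: Lantern wins 28–3.
Lantern–Basil: Lantern 23–8.
Lantern vs Isola: Lantern wins 22–9.
Grove–Basil: Grove 17–14.
Grove vs Isola: 17 to 14, Grove.
Basil vs Isola: Basil wins 19–12.
Each restaurant has at least one pairwise win (Fika beats Isola; Cedar beats Fika; Lantern beats Fika; Grove beats Fika; Basil beats Fika; Isola beats Cedar) — no Condorcet loser.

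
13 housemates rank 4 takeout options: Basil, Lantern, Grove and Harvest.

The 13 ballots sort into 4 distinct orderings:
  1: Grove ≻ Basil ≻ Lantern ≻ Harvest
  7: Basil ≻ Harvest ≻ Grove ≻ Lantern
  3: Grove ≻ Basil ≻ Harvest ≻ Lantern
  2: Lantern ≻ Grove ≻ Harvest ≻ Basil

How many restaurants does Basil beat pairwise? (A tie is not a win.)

3

Basil against each rival (13 friends):
Basil vs Lantern: Basil preferred on 1+7+3 = 11 ballots; Basil wins 11–2.
Basil–Grove: Basil 7–6.
Basil vs Harvest: Basil, 11–2.
Basil beats Lantern, Grove, Harvest — 3 pairwise wins.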